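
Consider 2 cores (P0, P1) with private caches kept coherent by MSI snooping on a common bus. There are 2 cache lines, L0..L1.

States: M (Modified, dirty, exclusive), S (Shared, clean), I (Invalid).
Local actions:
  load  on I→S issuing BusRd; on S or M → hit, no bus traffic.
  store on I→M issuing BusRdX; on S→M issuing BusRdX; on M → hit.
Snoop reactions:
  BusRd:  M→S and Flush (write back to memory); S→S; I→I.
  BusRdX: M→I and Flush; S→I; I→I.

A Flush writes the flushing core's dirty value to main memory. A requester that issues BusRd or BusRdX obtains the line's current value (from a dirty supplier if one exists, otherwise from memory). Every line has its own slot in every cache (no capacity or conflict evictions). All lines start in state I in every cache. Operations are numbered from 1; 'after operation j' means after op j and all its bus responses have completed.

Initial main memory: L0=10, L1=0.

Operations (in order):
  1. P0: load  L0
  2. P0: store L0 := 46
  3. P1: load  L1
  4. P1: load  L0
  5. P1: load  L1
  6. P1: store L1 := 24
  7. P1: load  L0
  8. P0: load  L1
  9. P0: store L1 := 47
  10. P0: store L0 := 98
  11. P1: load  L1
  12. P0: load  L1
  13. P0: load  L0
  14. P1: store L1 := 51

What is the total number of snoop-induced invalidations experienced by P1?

invalidations = 2

1. P0: load  L0  bus=[BusRd]  L0: P0=S P1=I  mem[L0]=10
2. P0: store L0 := 46  bus=[BusRdX]  L0: P0=M P1=I  mem[L0]=10
3. P1: load  L1  bus=[BusRd]  L1: P0=I P1=S  mem[L1]=0
4. P1: load  L0  bus=[BusRd,Flush]  L0: P0=S P1=S  mem[L0]=46
5. P1: load  L1  bus=[-]  L1: P0=I P1=S  mem[L1]=0
6. P1: store L1 := 24  bus=[BusRdX]  L1: P0=I P1=M  mem[L1]=0
7. P1: load  L0  bus=[-]  L0: P0=S P1=S  mem[L0]=46
8. P0: load  L1  bus=[BusRd,Flush]  L1: P0=S P1=S  mem[L1]=24
9. P0: store L1 := 47  bus=[BusRdX]  L1: P0=M P1=I  mem[L1]=24
10. P0: store L0 := 98  bus=[BusRdX]  L0: P0=M P1=I  mem[L0]=46
11. P1: load  L1  bus=[BusRd,Flush]  L1: P0=S P1=S  mem[L1]=47
12. P0: load  L1  bus=[-]  L1: P0=S P1=S  mem[L1]=47
13. P0: load  L0  bus=[-]  L0: P0=M P1=I  mem[L0]=46
14. P1: store L1 := 51  bus=[BusRdX]  L1: P0=I P1=M  mem[L1]=47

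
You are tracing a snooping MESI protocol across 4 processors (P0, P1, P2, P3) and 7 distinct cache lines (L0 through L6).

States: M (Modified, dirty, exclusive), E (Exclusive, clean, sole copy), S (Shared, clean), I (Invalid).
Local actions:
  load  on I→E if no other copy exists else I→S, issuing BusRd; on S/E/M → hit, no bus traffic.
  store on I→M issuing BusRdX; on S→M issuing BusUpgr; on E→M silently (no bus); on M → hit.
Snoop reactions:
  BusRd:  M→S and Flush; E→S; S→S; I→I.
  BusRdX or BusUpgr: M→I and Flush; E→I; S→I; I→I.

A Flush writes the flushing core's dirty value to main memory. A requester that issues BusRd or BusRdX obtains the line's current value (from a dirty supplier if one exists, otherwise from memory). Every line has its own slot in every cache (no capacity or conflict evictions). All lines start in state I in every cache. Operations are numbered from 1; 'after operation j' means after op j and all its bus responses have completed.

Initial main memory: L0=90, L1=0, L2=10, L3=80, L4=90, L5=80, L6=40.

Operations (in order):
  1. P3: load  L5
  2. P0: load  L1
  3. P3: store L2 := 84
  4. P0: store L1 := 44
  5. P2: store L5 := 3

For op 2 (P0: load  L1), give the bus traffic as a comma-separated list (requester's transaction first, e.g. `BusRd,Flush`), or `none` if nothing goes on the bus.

bus = BusRd

[1] P3: load  L5 | P0:I, P1:I, P2:I, P3:E(80) | bus: BusRd
[2] P0: load  L1 | P0:E(0), P1:I, P2:I, P3:I | bus: BusRd
[3] P3: store L2 := 84 | P0:I, P1:I, P2:I, P3:M(84) | bus: BusRdX
[4] P0: store L1 := 44 | P0:M(44), P1:I, P2:I, P3:I | bus: none
[5] P2: store L5 := 3 | P0:I, P1:I, P2:M(3), P3:I | bus: BusRdX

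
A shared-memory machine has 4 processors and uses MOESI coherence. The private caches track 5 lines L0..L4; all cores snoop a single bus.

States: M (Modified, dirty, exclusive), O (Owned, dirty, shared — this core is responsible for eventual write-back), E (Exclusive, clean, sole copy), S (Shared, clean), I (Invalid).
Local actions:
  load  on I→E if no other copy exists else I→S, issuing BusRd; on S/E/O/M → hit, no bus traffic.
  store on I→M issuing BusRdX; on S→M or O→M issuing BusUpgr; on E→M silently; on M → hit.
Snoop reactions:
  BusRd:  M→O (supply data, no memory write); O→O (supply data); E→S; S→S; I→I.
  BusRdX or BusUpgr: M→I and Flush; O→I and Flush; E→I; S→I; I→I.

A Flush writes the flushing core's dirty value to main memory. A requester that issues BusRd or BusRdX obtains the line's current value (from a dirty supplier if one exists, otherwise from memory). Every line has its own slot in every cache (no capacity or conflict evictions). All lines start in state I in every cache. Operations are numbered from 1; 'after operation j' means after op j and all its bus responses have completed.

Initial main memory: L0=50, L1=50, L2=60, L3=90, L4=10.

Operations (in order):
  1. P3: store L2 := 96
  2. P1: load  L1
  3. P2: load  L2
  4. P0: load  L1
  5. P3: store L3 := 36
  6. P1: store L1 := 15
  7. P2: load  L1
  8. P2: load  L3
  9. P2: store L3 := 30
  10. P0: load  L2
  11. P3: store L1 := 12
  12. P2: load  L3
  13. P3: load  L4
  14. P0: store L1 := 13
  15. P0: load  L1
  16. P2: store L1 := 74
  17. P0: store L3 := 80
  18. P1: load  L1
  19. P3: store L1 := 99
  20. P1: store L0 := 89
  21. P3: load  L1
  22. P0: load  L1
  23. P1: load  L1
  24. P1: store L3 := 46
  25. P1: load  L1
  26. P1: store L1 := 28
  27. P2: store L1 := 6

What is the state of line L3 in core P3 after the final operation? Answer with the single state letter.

[1] P3: store L2 := 96 | P0:I, P1:I, P2:I, P3:M(96) | bus: BusRdX
[2] P1: load  L1 | P0:I, P1:E(50), P2:I, P3:I | bus: BusRd
[3] P2: load  L2 | P0:I, P1:I, P2:S(96), P3:O(96) | bus: BusRd
[4] P0: load  L1 | P0:S(50), P1:S(50), P2:I, P3:I | bus: BusRd
[5] P3: store L3 := 36 | P0:I, P1:I, P2:I, P3:M(36) | bus: BusRdX
[6] P1: store L1 := 15 | P0:I, P1:M(15), P2:I, P3:I | bus: BusUpgr
[7] P2: load  L1 | P0:I, P1:O(15), P2:S(15), P3:I | bus: BusRd
[8] P2: load  L3 | P0:I, P1:I, P2:S(36), P3:O(36) | bus: BusRd
[9] P2: store L3 := 30 | P0:I, P1:I, P2:M(30), P3:I | bus: BusUpgr,Flush
[10] P0: load  L2 | P0:S(96), P1:I, P2:S(96), P3:O(96) | bus: BusRd
[11] P3: store L1 := 12 | P0:I, P1:I, P2:I, P3:M(12) | bus: BusRdX,Flush
[12] P2: load  L3 | P0:I, P1:I, P2:M(30), P3:I | bus: none
[13] P3: load  L4 | P0:I, P1:I, P2:I, P3:E(10) | bus: BusRd
[14] P0: store L1 := 13 | P0:M(13), P1:I, P2:I, P3:I | bus: BusRdX,Flush
[15] P0: load  L1 | P0:M(13), P1:I, P2:I, P3:I | bus: none
[16] P2: store L1 := 74 | P0:I, P1:I, P2:M(74), P3:I | bus: BusRdX,Flush
[17] P0: store L3 := 80 | P0:M(80), P1:I, P2:I, P3:I | bus: BusRdX,Flush
[18] P1: load  L1 | P0:I, P1:S(74), P2:O(74), P3:I | bus: BusRd
[19] P3: store L1 := 99 | P0:I, P1:I, P2:I, P3:M(99) | bus: BusRdX,Flush
[20] P1: store L0 := 89 | P0:I, P1:M(89), P2:I, P3:I | bus: BusRdX
[21] P3: load  L1 | P0:I, P1:I, P2:I, P3:M(99) | bus: none
[22] P0: load  L1 | P0:S(99), P1:I, P2:I, P3:O(99) | bus: BusRd
[23] P1: load  L1 | P0:S(99), P1:S(99), P2:I, P3:O(99) | bus: BusRd
[24] P1: store L3 := 46 | P0:I, P1:M(46), P2:I, P3:I | bus: BusRdX,Flush
[25] P1: load  L1 | P0:S(99), P1:S(99), P2:I, P3:O(99) | bus: none
[26] P1: store L1 := 28 | P0:I, P1:M(28), P2:I, P3:I | bus: BusUpgr,Flush
[27] P2: store L1 := 6 | P0:I, P1:I, P2:M(6), P3:I | bus: BusRdX,Flush

state = I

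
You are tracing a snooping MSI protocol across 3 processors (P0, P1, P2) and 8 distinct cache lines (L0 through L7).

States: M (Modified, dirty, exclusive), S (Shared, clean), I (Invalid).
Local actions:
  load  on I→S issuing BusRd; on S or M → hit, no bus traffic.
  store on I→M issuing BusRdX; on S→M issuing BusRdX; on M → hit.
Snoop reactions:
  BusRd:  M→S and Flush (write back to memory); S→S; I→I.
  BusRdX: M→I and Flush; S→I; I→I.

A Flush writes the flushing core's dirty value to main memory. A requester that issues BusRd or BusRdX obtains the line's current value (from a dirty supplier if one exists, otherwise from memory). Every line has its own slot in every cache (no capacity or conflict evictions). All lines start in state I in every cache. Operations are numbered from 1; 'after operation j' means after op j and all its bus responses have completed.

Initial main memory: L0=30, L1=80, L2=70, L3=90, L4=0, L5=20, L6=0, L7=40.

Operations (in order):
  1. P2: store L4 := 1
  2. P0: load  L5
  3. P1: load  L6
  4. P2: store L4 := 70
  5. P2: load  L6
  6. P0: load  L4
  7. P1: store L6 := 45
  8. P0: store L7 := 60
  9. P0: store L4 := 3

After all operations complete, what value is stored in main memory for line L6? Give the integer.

memory[L6] = 0

1. P2: store L4 := 1  bus=[BusRdX]  L4: P0=I P1=I P2=M  mem[L4]=0
2. P0: load  L5  bus=[BusRd]  L5: P0=S P1=I P2=I  mem[L5]=20
3. P1: load  L6  bus=[BusRd]  L6: P0=I P1=S P2=I  mem[L6]=0
4. P2: store L4 := 70  bus=[-]  L4: P0=I P1=I P2=M  mem[L4]=0
5. P2: load  L6  bus=[BusRd]  L6: P0=I P1=S P2=S  mem[L6]=0
6. P0: load  L4  bus=[BusRd,Flush]  L4: P0=S P1=I P2=S  mem[L4]=70
7. P1: store L6 := 45  bus=[BusRdX]  L6: P0=I P1=M P2=I  mem[L6]=0
8. P0: store L7 := 60  bus=[BusRdX]  L7: P0=M P1=I P2=I  mem[L7]=40
9. P0: store L4 := 3  bus=[BusRdX]  L4: P0=M P1=I P2=I  mem[L4]=70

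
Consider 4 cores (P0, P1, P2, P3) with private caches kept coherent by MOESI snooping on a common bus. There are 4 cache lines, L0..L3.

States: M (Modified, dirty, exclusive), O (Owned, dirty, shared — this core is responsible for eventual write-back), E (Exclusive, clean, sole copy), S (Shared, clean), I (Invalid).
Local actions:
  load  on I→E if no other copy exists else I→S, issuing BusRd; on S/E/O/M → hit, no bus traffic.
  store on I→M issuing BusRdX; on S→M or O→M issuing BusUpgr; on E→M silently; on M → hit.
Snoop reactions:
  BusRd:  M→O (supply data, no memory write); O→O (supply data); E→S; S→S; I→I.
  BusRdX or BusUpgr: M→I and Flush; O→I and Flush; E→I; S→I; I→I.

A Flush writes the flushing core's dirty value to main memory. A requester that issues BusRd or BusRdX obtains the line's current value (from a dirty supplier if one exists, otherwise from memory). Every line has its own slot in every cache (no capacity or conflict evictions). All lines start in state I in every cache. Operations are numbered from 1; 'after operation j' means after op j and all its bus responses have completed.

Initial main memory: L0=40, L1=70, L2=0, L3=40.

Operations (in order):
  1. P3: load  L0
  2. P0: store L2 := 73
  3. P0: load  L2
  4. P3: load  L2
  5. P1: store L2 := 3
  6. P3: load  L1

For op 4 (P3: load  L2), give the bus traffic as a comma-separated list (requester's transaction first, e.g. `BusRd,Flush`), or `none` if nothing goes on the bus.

[1] P3: load  L0 | P0:I, P1:I, P2:I, P3:E(40) | bus: BusRd
[2] P0: store L2 := 73 | P0:M(73), P1:I, P2:I, P3:I | bus: BusRdX
[3] P0: load  L2 | P0:M(73), P1:I, P2:I, P3:I | bus: none
[4] P3: load  L2 | P0:O(73), P1:I, P2:I, P3:S(73) | bus: BusRd
[5] P1: store L2 := 3 | P0:I, P1:M(3), P2:I, P3:I | bus: BusRdX,Flush
[6] P3: load  L1 | P0:I, P1:I, P2:I, P3:E(70) | bus: BusRd

bus = BusRd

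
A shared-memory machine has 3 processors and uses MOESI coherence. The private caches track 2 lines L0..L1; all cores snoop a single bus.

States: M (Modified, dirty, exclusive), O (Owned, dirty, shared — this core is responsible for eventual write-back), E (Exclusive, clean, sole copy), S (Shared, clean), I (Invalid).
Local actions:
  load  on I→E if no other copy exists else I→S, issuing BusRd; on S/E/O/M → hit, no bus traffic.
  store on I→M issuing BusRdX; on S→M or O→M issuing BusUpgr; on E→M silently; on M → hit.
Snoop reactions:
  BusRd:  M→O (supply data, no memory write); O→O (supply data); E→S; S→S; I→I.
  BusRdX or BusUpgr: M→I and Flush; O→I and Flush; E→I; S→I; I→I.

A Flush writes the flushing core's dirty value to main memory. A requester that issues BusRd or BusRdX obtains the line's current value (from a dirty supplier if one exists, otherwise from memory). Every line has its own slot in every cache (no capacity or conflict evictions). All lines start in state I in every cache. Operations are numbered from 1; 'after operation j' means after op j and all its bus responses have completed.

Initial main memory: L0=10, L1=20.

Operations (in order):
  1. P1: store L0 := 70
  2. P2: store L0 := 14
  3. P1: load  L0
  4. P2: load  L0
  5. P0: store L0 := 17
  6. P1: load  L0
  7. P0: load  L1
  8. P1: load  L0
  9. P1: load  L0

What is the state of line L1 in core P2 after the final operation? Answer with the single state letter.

state = I

step 1: P1: store L0 := 70  ⟶  IMI  (L0)  txn=BusRdX  M[L0]=10
step 2: P2: store L0 := 14  ⟶  IIM  (L0)  txn=BusRdX+Flush  M[L0]=70
step 3: P1: load  L0  ⟶  ISO  (L0)  txn=BusRd  M[L0]=70
step 4: P2: load  L0  ⟶  ISO  (L0)  txn=∅  M[L0]=70
step 5: P0: store L0 := 17  ⟶  MII  (L0)  txn=BusRdX+Flush  M[L0]=14
step 6: P1: load  L0  ⟶  OSI  (L0)  txn=BusRd  M[L0]=14
step 7: P0: load  L1  ⟶  EII  (L1)  txn=BusRd  M[L1]=20
step 8: P1: load  L0  ⟶  OSI  (L0)  txn=∅  M[L0]=14
step 9: P1: load  L0  ⟶  OSI  (L0)  txn=∅  M[L0]=14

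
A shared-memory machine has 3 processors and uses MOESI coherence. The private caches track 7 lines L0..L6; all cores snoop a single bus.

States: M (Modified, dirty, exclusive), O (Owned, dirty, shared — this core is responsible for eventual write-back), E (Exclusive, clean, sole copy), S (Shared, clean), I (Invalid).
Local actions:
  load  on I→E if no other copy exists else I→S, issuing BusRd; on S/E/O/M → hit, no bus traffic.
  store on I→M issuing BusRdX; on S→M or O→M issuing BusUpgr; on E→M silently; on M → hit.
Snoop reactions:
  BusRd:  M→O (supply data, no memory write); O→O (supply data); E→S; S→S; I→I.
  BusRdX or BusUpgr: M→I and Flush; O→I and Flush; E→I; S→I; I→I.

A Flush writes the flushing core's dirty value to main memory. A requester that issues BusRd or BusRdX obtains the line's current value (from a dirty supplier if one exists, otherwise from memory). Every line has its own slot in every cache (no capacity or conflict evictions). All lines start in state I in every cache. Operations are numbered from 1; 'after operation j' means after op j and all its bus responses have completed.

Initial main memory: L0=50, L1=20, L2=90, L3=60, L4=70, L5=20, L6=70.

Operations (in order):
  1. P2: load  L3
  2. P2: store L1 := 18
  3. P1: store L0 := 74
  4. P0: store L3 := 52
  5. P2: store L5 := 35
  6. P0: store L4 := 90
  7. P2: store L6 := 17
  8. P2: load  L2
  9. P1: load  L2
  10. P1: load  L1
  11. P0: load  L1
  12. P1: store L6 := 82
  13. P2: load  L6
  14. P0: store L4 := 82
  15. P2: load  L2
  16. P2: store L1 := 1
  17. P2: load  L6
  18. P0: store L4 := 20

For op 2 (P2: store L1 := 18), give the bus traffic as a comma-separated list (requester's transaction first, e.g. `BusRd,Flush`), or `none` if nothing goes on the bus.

[1] P2: load  L3 | P0:I, P1:I, P2:E(60) | bus: BusRd
[2] P2: store L1 := 18 | P0:I, P1:I, P2:M(18) | bus: BusRdX
[3] P1: store L0 := 74 | P0:I, P1:M(74), P2:I | bus: BusRdX
[4] P0: store L3 := 52 | P0:M(52), P1:I, P2:I | bus: BusRdX
[5] P2: store L5 := 35 | P0:I, P1:I, P2:M(35) | bus: BusRdX
[6] P0: store L4 := 90 | P0:M(90), P1:I, P2:I | bus: BusRdX
[7] P2: store L6 := 17 | P0:I, P1:I, P2:M(17) | bus: BusRdX
[8] P2: load  L2 | P0:I, P1:I, P2:E(90) | bus: BusRd
[9] P1: load  L2 | P0:I, P1:S(90), P2:S(90) | bus: BusRd
[10] P1: load  L1 | P0:I, P1:S(18), P2:O(18) | bus: BusRd
[11] P0: load  L1 | P0:S(18), P1:S(18), P2:O(18) | bus: BusRd
[12] P1: store L6 := 82 | P0:I, P1:M(82), P2:I | bus: BusRdX,Flush
[13] P2: load  L6 | P0:I, P1:O(82), P2:S(82) | bus: BusRd
[14] P0: store L4 := 82 | P0:M(82), P1:I, P2:I | bus: none
[15] P2: load  L2 | P0:I, P1:S(90), P2:S(90) | bus: none
[16] P2: store L1 := 1 | P0:I, P1:I, P2:M(1) | bus: BusUpgr
[17] P2: load  L6 | P0:I, P1:O(82), P2:S(82) | bus: none
[18] P0: store L4 := 20 | P0:M(20), P1:I, P2:I | bus: none

bus = BusRdX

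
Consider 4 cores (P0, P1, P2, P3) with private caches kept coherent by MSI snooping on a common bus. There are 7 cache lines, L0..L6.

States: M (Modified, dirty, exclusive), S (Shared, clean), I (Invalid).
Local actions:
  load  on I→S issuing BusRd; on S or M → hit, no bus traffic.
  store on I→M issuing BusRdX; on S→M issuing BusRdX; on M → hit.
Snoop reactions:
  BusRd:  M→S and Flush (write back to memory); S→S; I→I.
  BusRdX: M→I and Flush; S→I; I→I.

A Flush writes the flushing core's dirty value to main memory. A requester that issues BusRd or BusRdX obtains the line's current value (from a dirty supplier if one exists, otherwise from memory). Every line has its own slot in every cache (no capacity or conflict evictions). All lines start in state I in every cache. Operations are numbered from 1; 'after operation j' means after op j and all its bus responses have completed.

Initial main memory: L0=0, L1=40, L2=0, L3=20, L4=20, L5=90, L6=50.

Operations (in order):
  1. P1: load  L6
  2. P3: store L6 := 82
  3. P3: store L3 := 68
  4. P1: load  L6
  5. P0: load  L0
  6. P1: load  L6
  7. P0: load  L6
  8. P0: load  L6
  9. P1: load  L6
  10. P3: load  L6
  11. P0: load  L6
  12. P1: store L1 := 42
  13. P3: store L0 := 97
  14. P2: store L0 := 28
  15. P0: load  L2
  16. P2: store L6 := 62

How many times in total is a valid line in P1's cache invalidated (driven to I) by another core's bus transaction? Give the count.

invalidations = 2

  op1 P1: load  L6 → I/S/I/I on L6; bus BusRd; mem=50
  op2 P3: store L6 := 82 → I/I/I/M on L6; bus BusRdX; mem=50
  op3 P3: store L3 := 68 → I/I/I/M on L3; bus BusRdX; mem=20
  op4 P1: load  L6 → I/S/I/S on L6; bus BusRd Flush; mem=82
  op5 P0: load  L0 → S/I/I/I on L0; bus BusRd; mem=0
  op6 P1: load  L6 → I/S/I/S on L6; bus (none); mem=82
  op7 P0: load  L6 → S/S/I/S on L6; bus BusRd; mem=82
  op8 P0: load  L6 → S/S/I/S on L6; bus (none); mem=82
  op9 P1: load  L6 → S/S/I/S on L6; bus (none); mem=82
  op10 P3: load  L6 → S/S/I/S on L6; bus (none); mem=82
  op11 P0: load  L6 → S/S/I/S on L6; bus (none); mem=82
  op12 P1: store L1 := 42 → I/M/I/I on L1; bus BusRdX; mem=40
  op13 P3: store L0 := 97 → I/I/I/M on L0; bus BusRdX; mem=0
  op14 P2: store L0 := 28 → I/I/M/I on L0; bus BusRdX Flush; mem=97
  op15 P0: load  L2 → S/I/I/I on L2; bus BusRd; mem=0
  op16 P2: store L6 := 62 → I/I/M/I on L6; bus BusRdX; mem=82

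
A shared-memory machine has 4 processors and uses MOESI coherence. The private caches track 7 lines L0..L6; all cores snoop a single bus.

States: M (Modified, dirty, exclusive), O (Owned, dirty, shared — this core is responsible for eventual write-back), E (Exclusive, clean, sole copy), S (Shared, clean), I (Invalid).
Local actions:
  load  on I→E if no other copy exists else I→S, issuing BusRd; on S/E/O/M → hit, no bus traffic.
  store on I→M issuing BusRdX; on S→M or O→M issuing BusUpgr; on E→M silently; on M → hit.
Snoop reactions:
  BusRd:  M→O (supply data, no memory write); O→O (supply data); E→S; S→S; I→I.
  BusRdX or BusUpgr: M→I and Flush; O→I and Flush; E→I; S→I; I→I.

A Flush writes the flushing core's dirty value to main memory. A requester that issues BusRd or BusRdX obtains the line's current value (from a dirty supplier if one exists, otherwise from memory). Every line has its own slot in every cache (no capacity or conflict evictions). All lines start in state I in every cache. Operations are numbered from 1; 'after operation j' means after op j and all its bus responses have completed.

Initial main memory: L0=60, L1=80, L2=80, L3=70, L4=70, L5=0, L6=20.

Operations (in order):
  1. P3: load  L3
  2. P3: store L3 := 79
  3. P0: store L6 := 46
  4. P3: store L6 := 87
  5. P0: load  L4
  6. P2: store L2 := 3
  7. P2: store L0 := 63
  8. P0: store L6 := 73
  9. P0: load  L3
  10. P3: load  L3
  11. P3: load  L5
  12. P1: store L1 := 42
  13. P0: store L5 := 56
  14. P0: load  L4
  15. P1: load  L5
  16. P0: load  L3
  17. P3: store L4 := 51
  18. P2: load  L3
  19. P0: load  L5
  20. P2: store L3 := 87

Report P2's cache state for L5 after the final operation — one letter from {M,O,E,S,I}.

state = I

1. P3: load  L3  bus=[BusRd]  L3: P0=I P1=I P2=I P3=E  mem[L3]=70
2. P3: store L3 := 79  bus=[-]  L3: P0=I P1=I P2=I P3=M  mem[L3]=70
3. P0: store L6 := 46  bus=[BusRdX]  L6: P0=M P1=I P2=I P3=I  mem[L6]=20
4. P3: store L6 := 87  bus=[BusRdX,Flush]  L6: P0=I P1=I P2=I P3=M  mem[L6]=46
5. P0: load  L4  bus=[BusRd]  L4: P0=E P1=I P2=I P3=I  mem[L4]=70
6. P2: store L2 := 3  bus=[BusRdX]  L2: P0=I P1=I P2=M P3=I  mem[L2]=80
7. P2: store L0 := 63  bus=[BusRdX]  L0: P0=I P1=I P2=M P3=I  mem[L0]=60
8. P0: store L6 := 73  bus=[BusRdX,Flush]  L6: P0=M P1=I P2=I P3=I  mem[L6]=87
9. P0: load  L3  bus=[BusRd]  L3: P0=S P1=I P2=I P3=O  mem[L3]=70
10. P3: load  L3  bus=[-]  L3: P0=S P1=I P2=I P3=O  mem[L3]=70
11. P3: load  L5  bus=[BusRd]  L5: P0=I P1=I P2=I P3=E  mem[L5]=0
12. P1: store L1 := 42  bus=[BusRdX]  L1: P0=I P1=M P2=I P3=I  mem[L1]=80
13. P0: store L5 := 56  bus=[BusRdX]  L5: P0=M P1=I P2=I P3=I  mem[L5]=0
14. P0: load  L4  bus=[-]  L4: P0=E P1=I P2=I P3=I  mem[L4]=70
15. P1: load  L5  bus=[BusRd]  L5: P0=O P1=S P2=I P3=I  mem[L5]=0
16. P0: load  L3  bus=[-]  L3: P0=S P1=I P2=I P3=O  mem[L3]=70
17. P3: store L4 := 51  bus=[BusRdX]  L4: P0=I P1=I P2=I P3=M  mem[L4]=70
18. P2: load  L3  bus=[BusRd]  L3: P0=S P1=I P2=S P3=O  mem[L3]=70
19. P0: load  L5  bus=[-]  L5: P0=O P1=S P2=I P3=I  mem[L5]=0
20. P2: store L3 := 87  bus=[BusUpgr,Flush]  L3: P0=I P1=I P2=M P3=I  mem[L3]=79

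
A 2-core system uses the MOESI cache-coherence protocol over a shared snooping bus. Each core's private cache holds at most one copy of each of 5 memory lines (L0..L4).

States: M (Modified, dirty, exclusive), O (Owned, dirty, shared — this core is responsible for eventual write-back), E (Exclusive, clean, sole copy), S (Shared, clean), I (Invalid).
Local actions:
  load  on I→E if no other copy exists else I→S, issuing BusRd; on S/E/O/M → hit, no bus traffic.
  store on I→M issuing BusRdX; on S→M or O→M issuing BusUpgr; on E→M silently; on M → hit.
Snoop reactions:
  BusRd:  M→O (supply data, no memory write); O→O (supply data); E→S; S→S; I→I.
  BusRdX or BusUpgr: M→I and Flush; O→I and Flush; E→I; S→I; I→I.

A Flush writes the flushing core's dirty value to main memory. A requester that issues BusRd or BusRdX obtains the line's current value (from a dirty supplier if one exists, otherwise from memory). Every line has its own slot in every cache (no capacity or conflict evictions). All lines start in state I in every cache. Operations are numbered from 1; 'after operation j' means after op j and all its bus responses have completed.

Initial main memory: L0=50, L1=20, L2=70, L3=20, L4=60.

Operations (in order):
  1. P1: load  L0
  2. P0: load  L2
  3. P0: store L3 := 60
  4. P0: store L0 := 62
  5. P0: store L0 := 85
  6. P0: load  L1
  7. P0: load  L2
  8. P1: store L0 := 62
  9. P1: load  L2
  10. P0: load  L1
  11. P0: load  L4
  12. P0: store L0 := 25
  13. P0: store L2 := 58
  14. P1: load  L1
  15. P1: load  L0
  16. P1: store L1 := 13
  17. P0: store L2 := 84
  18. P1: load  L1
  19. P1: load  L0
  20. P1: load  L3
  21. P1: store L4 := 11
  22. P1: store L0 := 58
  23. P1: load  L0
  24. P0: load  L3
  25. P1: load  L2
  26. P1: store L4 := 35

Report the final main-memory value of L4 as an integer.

memory[L4] = 60

[1] P1: load  L0 | P0:I, P1:E(50) | bus: BusRd
[2] P0: load  L2 | P0:E(70), P1:I | bus: BusRd
[3] P0: store L3 := 60 | P0:M(60), P1:I | bus: BusRdX
[4] P0: store L0 := 62 | P0:M(62), P1:I | bus: BusRdX
[5] P0: store L0 := 85 | P0:M(85), P1:I | bus: none
[6] P0: load  L1 | P0:E(20), P1:I | bus: BusRd
[7] P0: load  L2 | P0:E(70), P1:I | bus: none
[8] P1: store L0 := 62 | P0:I, P1:M(62) | bus: BusRdX,Flush
[9] P1: load  L2 | P0:S(70), P1:S(70) | bus: BusRd
[10] P0: load  L1 | P0:E(20), P1:I | bus: none
[11] P0: load  L4 | P0:E(60), P1:I | bus: BusRd
[12] P0: store L0 := 25 | P0:M(25), P1:I | bus: BusRdX,Flush
[13] P0: store L2 := 58 | P0:M(58), P1:I | bus: BusUpgr
[14] P1: load  L1 | P0:S(20), P1:S(20) | bus: BusRd
[15] P1: load  L0 | P0:O(25), P1:S(25) | bus: BusRd
[16] P1: store L1 := 13 | P0:I, P1:M(13) | bus: BusUpgr
[17] P0: store L2 := 84 | P0:M(84), P1:I | bus: none
[18] P1: load  L1 | P0:I, P1:M(13) | bus: none
[19] P1: load  L0 | P0:O(25), P1:S(25) | bus: none
[20] P1: load  L3 | P0:O(60), P1:S(60) | bus: BusRd
[21] P1: store L4 := 11 | P0:I, P1:M(11) | bus: BusRdX
[22] P1: store L0 := 58 | P0:I, P1:M(58) | bus: BusUpgr,Flush
[23] P1: load  L0 | P0:I, P1:M(58) | bus: none
[24] P0: load  L3 | P0:O(60), P1:S(60) | bus: none
[25] P1: load  L2 | P0:O(84), P1:S(84) | bus: BusRd
[26] P1: store L4 := 35 | P0:I, P1:M(35) | bus: none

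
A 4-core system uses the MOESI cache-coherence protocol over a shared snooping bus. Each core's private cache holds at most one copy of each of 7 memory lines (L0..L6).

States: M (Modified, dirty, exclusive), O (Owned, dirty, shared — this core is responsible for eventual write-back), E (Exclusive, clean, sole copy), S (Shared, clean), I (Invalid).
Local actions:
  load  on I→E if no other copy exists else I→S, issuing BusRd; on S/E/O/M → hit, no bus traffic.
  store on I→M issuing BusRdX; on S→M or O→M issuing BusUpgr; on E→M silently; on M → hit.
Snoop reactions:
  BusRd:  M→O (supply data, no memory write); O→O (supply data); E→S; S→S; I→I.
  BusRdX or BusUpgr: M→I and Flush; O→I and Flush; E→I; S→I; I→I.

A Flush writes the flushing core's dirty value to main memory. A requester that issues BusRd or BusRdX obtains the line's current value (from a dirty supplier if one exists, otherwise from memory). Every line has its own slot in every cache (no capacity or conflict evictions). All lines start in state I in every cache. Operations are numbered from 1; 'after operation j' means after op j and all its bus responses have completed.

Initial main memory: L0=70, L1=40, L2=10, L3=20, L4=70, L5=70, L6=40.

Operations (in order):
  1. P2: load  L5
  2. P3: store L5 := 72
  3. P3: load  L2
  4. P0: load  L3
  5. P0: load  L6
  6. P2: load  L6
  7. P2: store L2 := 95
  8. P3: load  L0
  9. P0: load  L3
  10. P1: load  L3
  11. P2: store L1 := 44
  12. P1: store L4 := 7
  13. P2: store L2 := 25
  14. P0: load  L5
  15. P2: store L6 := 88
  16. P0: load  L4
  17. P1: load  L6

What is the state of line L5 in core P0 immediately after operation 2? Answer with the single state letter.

state = I

1. P2: load  L5  bus=[BusRd]  L5: P0=I P1=I P2=E P3=I  mem[L5]=70
2. P3: store L5 := 72  bus=[BusRdX]  L5: P0=I P1=I P2=I P3=M  mem[L5]=70
3. P3: load  L2  bus=[BusRd]  L2: P0=I P1=I P2=I P3=E  mem[L2]=10
4. P0: load  L3  bus=[BusRd]  L3: P0=E P1=I P2=I P3=I  mem[L3]=20
5. P0: load  L6  bus=[BusRd]  L6: P0=E P1=I P2=I P3=I  mem[L6]=40
6. P2: load  L6  bus=[BusRd]  L6: P0=S P1=I P2=S P3=I  mem[L6]=40
7. P2: store L2 := 95  bus=[BusRdX]  L2: P0=I P1=I P2=M P3=I  mem[L2]=10
8. P3: load  L0  bus=[BusRd]  L0: P0=I P1=I P2=I P3=E  mem[L0]=70
9. P0: load  L3  bus=[-]  L3: P0=E P1=I P2=I P3=I  mem[L3]=20
10. P1: load  L3  bus=[BusRd]  L3: P0=S P1=S P2=I P3=I  mem[L3]=20
11. P2: store L1 := 44  bus=[BusRdX]  L1: P0=I P1=I P2=M P3=I  mem[L1]=40
12. P1: store L4 := 7  bus=[BusRdX]  L4: P0=I P1=M P2=I P3=I  mem[L4]=70
13. P2: store L2 := 25  bus=[-]  L2: P0=I P1=I P2=M P3=I  mem[L2]=10
14. P0: load  L5  bus=[BusRd]  L5: P0=S P1=I P2=I P3=O  mem[L5]=70
15. P2: store L6 := 88  bus=[BusUpgr]  L6: P0=I P1=I P2=M P3=I  mem[L6]=40
16. P0: load  L4  bus=[BusRd]  L4: P0=S P1=O P2=I P3=I  mem[L4]=70
17. P1: load  L6  bus=[BusRd]  L6: P0=I P1=S P2=O P3=I  mem[L6]=40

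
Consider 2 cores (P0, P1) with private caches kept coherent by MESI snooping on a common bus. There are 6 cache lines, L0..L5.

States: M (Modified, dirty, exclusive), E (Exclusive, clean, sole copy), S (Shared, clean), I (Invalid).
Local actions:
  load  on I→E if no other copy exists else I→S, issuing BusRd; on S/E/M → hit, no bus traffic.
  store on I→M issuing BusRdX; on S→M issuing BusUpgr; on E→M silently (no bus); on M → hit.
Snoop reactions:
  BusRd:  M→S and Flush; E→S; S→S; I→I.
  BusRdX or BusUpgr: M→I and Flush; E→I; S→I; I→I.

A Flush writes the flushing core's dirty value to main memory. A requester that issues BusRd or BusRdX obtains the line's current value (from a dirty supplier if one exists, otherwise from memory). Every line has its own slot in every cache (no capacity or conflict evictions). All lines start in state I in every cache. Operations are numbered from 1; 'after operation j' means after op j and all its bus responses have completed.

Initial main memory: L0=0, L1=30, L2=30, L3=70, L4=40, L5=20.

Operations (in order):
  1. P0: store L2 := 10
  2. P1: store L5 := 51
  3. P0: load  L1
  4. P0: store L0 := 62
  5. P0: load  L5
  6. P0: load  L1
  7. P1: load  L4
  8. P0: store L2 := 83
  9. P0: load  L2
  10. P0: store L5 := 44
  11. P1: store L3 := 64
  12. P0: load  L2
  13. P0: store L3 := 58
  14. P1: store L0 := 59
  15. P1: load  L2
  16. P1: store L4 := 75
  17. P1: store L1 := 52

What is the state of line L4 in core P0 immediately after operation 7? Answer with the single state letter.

  op1 P0: store L2 := 10 → M/I on L2; bus BusRdX; mem=30
  op2 P1: store L5 := 51 → I/M on L5; bus BusRdX; mem=20
  op3 P0: load  L1 → E/I on L1; bus BusRd; mem=30
  op4 P0: store L0 := 62 → M/I on L0; bus BusRdX; mem=0
  op5 P0: load  L5 → S/S on L5; bus BusRd Flush; mem=51
  op6 P0: load  L1 → E/I on L1; bus (none); mem=30
  op7 P1: load  L4 → I/E on L4; bus BusRd; mem=40
  op8 P0: store L2 := 83 → M/I on L2; bus (none); mem=30
  op9 P0: load  L2 → M/I on L2; bus (none); mem=30
  op10 P0: store L5 := 44 → M/I on L5; bus BusUpgr; mem=51
  op11 P1: store L3 := 64 → I/M on L3; bus BusRdX; mem=70
  op12 P0: load  L2 → M/I on L2; bus (none); mem=30
  op13 P0: store L3 := 58 → M/I on L3; bus BusRdX Flush; mem=64
  op14 P1: store L0 := 59 → I/M on L0; bus BusRdX Flush; mem=62
  op15 P1: load  L2 → S/S on L2; bus BusRd Flush; mem=83
  op16 P1: store L4 := 75 → I/M on L4; bus (none); mem=40
  op17 P1: store L1 := 52 → I/M on L1; bus BusRdX; mem=30

state = I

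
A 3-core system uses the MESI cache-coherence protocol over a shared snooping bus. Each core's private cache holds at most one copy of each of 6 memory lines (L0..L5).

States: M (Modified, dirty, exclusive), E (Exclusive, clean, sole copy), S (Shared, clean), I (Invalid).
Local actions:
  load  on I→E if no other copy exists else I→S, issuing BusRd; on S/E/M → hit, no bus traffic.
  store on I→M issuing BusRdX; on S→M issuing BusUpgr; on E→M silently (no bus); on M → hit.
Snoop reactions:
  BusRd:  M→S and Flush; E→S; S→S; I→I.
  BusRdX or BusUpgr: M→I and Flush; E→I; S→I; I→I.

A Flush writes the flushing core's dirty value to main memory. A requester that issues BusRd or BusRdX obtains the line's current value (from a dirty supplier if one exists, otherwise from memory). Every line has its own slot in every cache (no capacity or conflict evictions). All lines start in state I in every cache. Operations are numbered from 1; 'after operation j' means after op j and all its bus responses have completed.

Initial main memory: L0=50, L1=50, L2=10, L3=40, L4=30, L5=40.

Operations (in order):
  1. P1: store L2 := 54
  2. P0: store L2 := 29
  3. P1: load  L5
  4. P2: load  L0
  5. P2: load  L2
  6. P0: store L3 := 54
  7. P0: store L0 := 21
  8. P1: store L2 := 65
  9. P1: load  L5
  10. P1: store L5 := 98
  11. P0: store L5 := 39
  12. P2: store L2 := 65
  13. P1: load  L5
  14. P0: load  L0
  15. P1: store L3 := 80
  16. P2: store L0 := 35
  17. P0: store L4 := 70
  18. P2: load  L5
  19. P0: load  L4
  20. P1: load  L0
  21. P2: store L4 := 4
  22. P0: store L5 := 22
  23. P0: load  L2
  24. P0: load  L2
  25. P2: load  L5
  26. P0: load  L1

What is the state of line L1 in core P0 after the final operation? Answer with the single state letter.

step 1: P1: store L2 := 54  ⟶  IMI  (L2)  txn=BusRdX  M[L2]=10
step 2: P0: store L2 := 29  ⟶  MII  (L2)  txn=BusRdX+Flush  M[L2]=54
step 3: P1: load  L5  ⟶  IEI  (L5)  txn=BusRd  M[L5]=40
step 4: P2: load  L0  ⟶  IIE  (L0)  txn=BusRd  M[L0]=50
step 5: P2: load  L2  ⟶  SIS  (L2)  txn=BusRd+Flush  M[L2]=29
step 6: P0: store L3 := 54  ⟶  MII  (L3)  txn=BusRdX  M[L3]=40
step 7: P0: store L0 := 21  ⟶  MII  (L0)  txn=BusRdX  M[L0]=50
step 8: P1: store L2 := 65  ⟶  IMI  (L2)  txn=BusRdX  M[L2]=29
step 9: P1: load  L5  ⟶  IEI  (L5)  txn=∅  M[L5]=40
step 10: P1: store L5 := 98  ⟶  IMI  (L5)  txn=∅  M[L5]=40
step 11: P0: store L5 := 39  ⟶  MII  (L5)  txn=BusRdX+Flush  M[L5]=98
step 12: P2: store L2 := 65  ⟶  IIM  (L2)  txn=BusRdX+Flush  M[L2]=65
step 13: P1: load  L5  ⟶  SSI  (L5)  txn=BusRd+Flush  M[L5]=39
step 14: P0: load  L0  ⟶  MII  (L0)  txn=∅  M[L0]=50
step 15: P1: store L3 := 80  ⟶  IMI  (L3)  txn=BusRdX+Flush  M[L3]=54
step 16: P2: store L0 := 35  ⟶  IIM  (L0)  txn=BusRdX+Flush  M[L0]=21
step 17: P0: store L4 := 70  ⟶  MII  (L4)  txn=BusRdX  M[L4]=30
step 18: P2: load  L5  ⟶  SSS  (L5)  txn=BusRd  M[L5]=39
step 19: P0: load  L4  ⟶  MII  (L4)  txn=∅  M[L4]=30
step 20: P1: load  L0  ⟶  ISS  (L0)  txn=BusRd+Flush  M[L0]=35
step 21: P2: store L4 := 4  ⟶  IIM  (L4)  txn=BusRdX+Flush  M[L4]=70
step 22: P0: store L5 := 22  ⟶  MII  (L5)  txn=BusUpgr  M[L5]=39
step 23: P0: load  L2  ⟶  SIS  (L2)  txn=BusRd+Flush  M[L2]=65
step 24: P0: load  L2  ⟶  SIS  (L2)  txn=∅  M[L2]=65
step 25: P2: load  L5  ⟶  SIS  (L5)  txn=BusRd+Flush  M[L5]=22
step 26: P0: load  L1  ⟶  EII  (L1)  txn=BusRd  M[L1]=50

state = E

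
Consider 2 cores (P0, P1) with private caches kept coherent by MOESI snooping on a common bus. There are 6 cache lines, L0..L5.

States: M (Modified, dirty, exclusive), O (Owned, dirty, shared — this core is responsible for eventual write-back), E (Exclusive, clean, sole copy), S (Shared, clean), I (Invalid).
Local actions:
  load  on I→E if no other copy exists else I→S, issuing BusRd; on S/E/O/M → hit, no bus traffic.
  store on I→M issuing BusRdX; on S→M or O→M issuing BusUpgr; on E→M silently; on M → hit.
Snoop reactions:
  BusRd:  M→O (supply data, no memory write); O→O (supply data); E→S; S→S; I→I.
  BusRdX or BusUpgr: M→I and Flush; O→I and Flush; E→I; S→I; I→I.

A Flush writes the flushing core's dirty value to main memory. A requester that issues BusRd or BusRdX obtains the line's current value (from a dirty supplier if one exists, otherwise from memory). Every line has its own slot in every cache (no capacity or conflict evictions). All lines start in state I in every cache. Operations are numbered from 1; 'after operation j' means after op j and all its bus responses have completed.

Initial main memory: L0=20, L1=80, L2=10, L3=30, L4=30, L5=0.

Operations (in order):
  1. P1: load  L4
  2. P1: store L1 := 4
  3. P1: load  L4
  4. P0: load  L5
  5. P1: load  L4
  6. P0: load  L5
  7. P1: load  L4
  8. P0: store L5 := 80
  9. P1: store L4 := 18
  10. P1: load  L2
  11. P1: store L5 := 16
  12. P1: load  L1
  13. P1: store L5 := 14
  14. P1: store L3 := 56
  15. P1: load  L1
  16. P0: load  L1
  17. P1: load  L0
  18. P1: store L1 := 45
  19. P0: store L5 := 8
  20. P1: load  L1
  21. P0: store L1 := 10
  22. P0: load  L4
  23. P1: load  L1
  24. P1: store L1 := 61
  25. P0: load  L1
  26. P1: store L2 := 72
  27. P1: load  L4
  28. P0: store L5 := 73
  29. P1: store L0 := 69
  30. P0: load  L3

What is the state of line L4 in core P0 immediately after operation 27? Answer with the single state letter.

state = S

1. P1: load  L4  bus=[BusRd]  L4: P0=I P1=E  mem[L4]=30
2. P1: store L1 := 4  bus=[BusRdX]  L1: P0=I P1=M  mem[L1]=80
3. P1: load  L4  bus=[-]  L4: P0=I P1=E  mem[L4]=30
4. P0: load  L5  bus=[BusRd]  L5: P0=E P1=I  mem[L5]=0
5. P1: load  L4  bus=[-]  L4: P0=I P1=E  mem[L4]=30
6. P0: load  L5  bus=[-]  L5: P0=E P1=I  mem[L5]=0
7. P1: load  L4  bus=[-]  L4: P0=I P1=E  mem[L4]=30
8. P0: store L5 := 80  bus=[-]  L5: P0=M P1=I  mem[L5]=0
9. P1: store L4 := 18  bus=[-]  L4: P0=I P1=M  mem[L4]=30
10. P1: load  L2  bus=[BusRd]  L2: P0=I P1=E  mem[L2]=10
11. P1: store L5 := 16  bus=[BusRdX,Flush]  L5: P0=I P1=M  mem[L5]=80
12. P1: load  L1  bus=[-]  L1: P0=I P1=M  mem[L1]=80
13. P1: store L5 := 14  bus=[-]  L5: P0=I P1=M  mem[L5]=80
14. P1: store L3 := 56  bus=[BusRdX]  L3: P0=I P1=M  mem[L3]=30
15. P1: load  L1  bus=[-]  L1: P0=I P1=M  mem[L1]=80
16. P0: load  L1  bus=[BusRd]  L1: P0=S P1=O  mem[L1]=80
17. P1: load  L0  bus=[BusRd]  L0: P0=I P1=E  mem[L0]=20
18. P1: store L1 := 45  bus=[BusUpgr]  L1: P0=I P1=M  mem[L1]=80
19. P0: store L5 := 8  bus=[BusRdX,Flush]  L5: P0=M P1=I  mem[L5]=14
20. P1: load  L1  bus=[-]  L1: P0=I P1=M  mem[L1]=80
21. P0: store L1 := 10  bus=[BusRdX,Flush]  L1: P0=M P1=I  mem[L1]=45
22. P0: load  L4  bus=[BusRd]  L4: P0=S P1=O  mem[L4]=30
23. P1: load  L1  bus=[BusRd]  L1: P0=O P1=S  mem[L1]=45
24. P1: store L1 := 61  bus=[BusUpgr,Flush]  L1: P0=I P1=M  mem[L1]=10
25. P0: load  L1  bus=[BusRd]  L1: P0=S P1=O  mem[L1]=10
26. P1: store L2 := 72  bus=[-]  L2: P0=I P1=M  mem[L2]=10
27. P1: load  L4  bus=[-]  L4: P0=S P1=O  mem[L4]=30
28. P0: store L5 := 73  bus=[-]  L5: P0=M P1=I  mem[L5]=14
29. P1: store L0 := 69  bus=[-]  L0: P0=I P1=M  mem[L0]=20
30. P0: load  L3  bus=[BusRd]  L3: P0=S P1=O  mem[L3]=30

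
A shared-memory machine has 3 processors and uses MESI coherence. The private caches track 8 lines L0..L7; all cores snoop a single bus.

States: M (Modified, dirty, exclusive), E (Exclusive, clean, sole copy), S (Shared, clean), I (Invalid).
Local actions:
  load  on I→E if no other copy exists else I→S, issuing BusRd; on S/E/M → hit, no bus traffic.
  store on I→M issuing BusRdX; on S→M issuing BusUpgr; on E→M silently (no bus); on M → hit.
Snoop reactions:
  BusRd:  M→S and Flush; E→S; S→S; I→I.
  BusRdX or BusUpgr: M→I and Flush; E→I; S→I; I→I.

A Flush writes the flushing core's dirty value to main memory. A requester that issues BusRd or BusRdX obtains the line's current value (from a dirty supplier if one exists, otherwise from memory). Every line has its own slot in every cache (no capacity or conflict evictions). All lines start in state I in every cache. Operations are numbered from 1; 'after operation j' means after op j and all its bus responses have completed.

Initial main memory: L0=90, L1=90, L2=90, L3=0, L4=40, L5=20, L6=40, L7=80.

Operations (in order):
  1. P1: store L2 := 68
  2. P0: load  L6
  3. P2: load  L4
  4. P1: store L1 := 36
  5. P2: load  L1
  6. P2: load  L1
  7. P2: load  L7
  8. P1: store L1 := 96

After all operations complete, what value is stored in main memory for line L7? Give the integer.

step 1: P1: store L2 := 68  ⟶  IMI  (L2)  txn=BusRdX  M[L2]=90
step 2: P0: load  L6  ⟶  EII  (L6)  txn=BusRd  M[L6]=40
step 3: P2: load  L4  ⟶  IIE  (L4)  txn=BusRd  M[L4]=40
step 4: P1: store L1 := 36  ⟶  IMI  (L1)  txn=BusRdX  M[L1]=90
step 5: P2: load  L1  ⟶  ISS  (L1)  txn=BusRd+Flush  M[L1]=36
step 6: P2: load  L1  ⟶  ISS  (L1)  txn=∅  M[L1]=36
step 7: P2: load  L7  ⟶  IIE  (L7)  txn=BusRd  M[L7]=80
step 8: P1: store L1 := 96  ⟶  IMI  (L1)  txn=BusUpgr  M[L1]=36

memory[L7] = 80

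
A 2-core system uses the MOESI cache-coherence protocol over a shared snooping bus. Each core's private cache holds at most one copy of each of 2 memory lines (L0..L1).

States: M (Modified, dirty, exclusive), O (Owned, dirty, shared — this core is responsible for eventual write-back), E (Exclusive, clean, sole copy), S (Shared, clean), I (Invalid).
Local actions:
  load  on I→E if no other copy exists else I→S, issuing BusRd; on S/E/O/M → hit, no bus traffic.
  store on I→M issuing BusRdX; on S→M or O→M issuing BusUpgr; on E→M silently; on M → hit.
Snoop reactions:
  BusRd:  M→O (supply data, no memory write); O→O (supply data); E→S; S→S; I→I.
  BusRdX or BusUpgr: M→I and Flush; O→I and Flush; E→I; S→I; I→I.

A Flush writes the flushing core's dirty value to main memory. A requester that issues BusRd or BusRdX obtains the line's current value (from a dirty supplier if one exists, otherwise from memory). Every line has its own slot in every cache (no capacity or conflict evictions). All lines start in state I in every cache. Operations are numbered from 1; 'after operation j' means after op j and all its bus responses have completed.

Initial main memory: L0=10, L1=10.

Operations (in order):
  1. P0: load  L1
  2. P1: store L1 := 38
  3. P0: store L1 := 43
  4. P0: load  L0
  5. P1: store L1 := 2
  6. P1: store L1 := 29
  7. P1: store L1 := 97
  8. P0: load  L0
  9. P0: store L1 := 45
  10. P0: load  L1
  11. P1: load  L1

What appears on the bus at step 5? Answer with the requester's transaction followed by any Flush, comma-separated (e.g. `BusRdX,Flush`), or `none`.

step 1: P0: load  L1  ⟶  EI  (L1)  txn=BusRd  M[L1]=10
step 2: P1: store L1 := 38  ⟶  IM  (L1)  txn=BusRdX  M[L1]=10
step 3: P0: store L1 := 43  ⟶  MI  (L1)  txn=BusRdX+Flush  M[L1]=38
step 4: P0: load  L0  ⟶  EI  (L0)  txn=BusRd  M[L0]=10
step 5: P1: store L1 := 2  ⟶  IM  (L1)  txn=BusRdX+Flush  M[L1]=43
step 6: P1: store L1 := 29  ⟶  IM  (L1)  txn=∅  M[L1]=43
step 7: P1: store L1 := 97  ⟶  IM  (L1)  txn=∅  M[L1]=43
step 8: P0: load  L0  ⟶  EI  (L0)  txn=∅  M[L0]=10
step 9: P0: store L1 := 45  ⟶  MI  (L1)  txn=BusRdX+Flush  M[L1]=97
step 10: P0: load  L1  ⟶  MI  (L1)  txn=∅  M[L1]=97
step 11: P1: load  L1  ⟶  OS  (L1)  txn=BusRd  M[L1]=97

bus = BusRdX,Flush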